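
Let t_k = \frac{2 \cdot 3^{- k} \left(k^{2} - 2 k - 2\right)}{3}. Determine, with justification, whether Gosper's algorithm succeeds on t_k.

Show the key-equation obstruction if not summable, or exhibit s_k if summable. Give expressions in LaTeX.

Yes. s_k = 3^{- k} \left(- k^{2} + k + 2\right).

r(k) = (k**2 - 3)/(3*(k**2 - 2*k - 2)) after simplifying.
Factor: A=1/3; B=1; C=k**2 - 2*k - 2.
Key eq: (1/3)·f(k+1) = (1)·f(k) + (k**2 - 2*k - 2).
Degrees (0,0,2) ⇒ d ≤ 2.
Solve for f: f(k) = -3*(k - 2)*(k + 1)/2 (degree 2 ≤ 2).
Certificate R = B(k−1)f/C = -3*(k - 2)*(k + 1)/(2*(k**2 - 2*k - 2)) gives s_k = (-k**2 + k + 2)/3**k.
s_(k+1) − s_k = 2*(k**2 - 2*k - 2)/(3*3**k) = t_k.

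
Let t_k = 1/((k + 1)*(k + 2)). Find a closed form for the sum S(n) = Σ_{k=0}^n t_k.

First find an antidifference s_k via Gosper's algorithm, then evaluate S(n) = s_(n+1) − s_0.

r(k) = (k + 1)/(k + 3) after simplifying.
A = k + 1, B = k + 3, C = 1.
Key eq: (k + 1)·f(k+1) = (k + 2)·f(k) + (1).
deg f ≤ 1 (via 1,1,0).
Solve for f: f(k) = k (degree 1 ≤ 1).
So s_k = (B(k−1)f/C)·t_k = (k*(k + 2))·t_k = k/(k + 1).
Δs = 1/(k**2 + 3*k + 2), as required.
Σ_(k=0)^n t_k = s_(n+1) − s_(0) = ((n + 1)/(n + 2)) − (0), i.e. (n + 1)/(n + 2).

S(n) = (n + 1)/(n + 2)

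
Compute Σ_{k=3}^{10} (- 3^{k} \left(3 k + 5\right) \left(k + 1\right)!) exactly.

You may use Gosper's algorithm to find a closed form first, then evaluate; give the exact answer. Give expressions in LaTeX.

Σ = -84853696434552

Step 1: r(k) = 3*(k + 2)*(3*k + 8)/(3*k + 5).
A = 3*k + 6, B = 1, C = k + 5/3.
Key eq: (3*k + 6)·f(k+1) = (1)·f(k) + (k + 5/3).
deg f ≤ 0 (via 1,0,1).
Solve for f: f(k) = 1/3 (degree 0 ≤ 0).
Certificate R = B(k−1)f/C = 1/(3*k + 5) gives s_k = -3**k*factorial(k + 1).
s_(k+1) − s_k = -3**k*(3*k + 5)*factorial(k + 1) = t_k.
Evaluate s at k=11 and k=3: -84853696435200 and -648; difference -84853696434552.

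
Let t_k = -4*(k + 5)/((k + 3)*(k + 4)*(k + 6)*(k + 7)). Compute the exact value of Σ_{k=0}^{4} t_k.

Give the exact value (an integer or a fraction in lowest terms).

Σ = -35/396

Step 1: r(k) = (k + 3)*(k + 6)**2/((k + 5)**2*(k + 8)).
So A=k + 3 and B=k + 8, with C=k**2 + 10*k + 25.
Key eq: (k + 3)·f(k+1) = (k + 7)·f(k) + (k**2 + 10*k + 25).
Bound: deg f ≤ 4.
Match coefficients ⇒ f(k) = k*(k + 4)*(k + 5)*(k + 9)/36.
Then R = B(k−1)f/C = k*(k + 4)*(k + 7)*(k + 9)/(36*(k + 5)), so s_k = R(k)·t_k = k*(-k - 9)/(9*(k**2 + 9*k + 18)).
Verify: 4*(-k - 5)/(k**4 + 20*k**3 + 145*k**2 + 450*k + 504) matches t_k.
Sum = s_(5) − s_(0); s_(5) = -35/396, s_(0) = 0 ⇒ -35/396.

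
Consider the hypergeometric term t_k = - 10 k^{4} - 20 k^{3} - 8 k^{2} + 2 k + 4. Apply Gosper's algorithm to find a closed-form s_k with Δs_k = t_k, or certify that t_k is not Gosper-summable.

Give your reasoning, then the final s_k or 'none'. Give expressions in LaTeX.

s_k = 2 k \left(- k^{4} + 2 k^{2} + 1\right)

Compute t_(k+1)/t_k: get (5*k**4 + 30*k**3 + 64*k**2 + 57*k + 16)/(5*k**4 + 10*k**3 + 4*k**2 - k - 2).
Factor: A=1; B=1; C=k**4 + 2*k**3 + 4*k**2/5 - k/5 - 2/5.
f must satisfy (1)·f(k+1) − (1)·f(k) = k**4 + 2*k**3 + 4*k**2/5 - k/5 - 2/5.
d = 5 from the (0,0,4) case.
A polynomial solution: f(k) = k*(k**4 - 2*k**2 - 1)/5.
Certificate R = B(k−1)f/C = k*(k**4 - 2*k**2 - 1)/(5*k**4 + 10*k**3 + 4*k**2 - k - 2) gives s_k = 2*k*(-k**4 + 2*k**2 + 1).
s_(k+1) − s_k = -10*k**4 - 20*k**3 - 8*k**2 + 2*k + 4 = t_k.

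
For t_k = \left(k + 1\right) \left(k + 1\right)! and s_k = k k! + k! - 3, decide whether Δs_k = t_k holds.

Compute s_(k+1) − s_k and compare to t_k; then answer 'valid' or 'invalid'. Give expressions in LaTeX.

valid (s_(k+1) − s_k reduces to t_k)

s_(k+1) = k**2*factorial(k) + 3*k*factorial(k) + 2*factorial(k) - 3
s_(k+1) − s_k = (k + 1)*factorial(k + 1)
(s_(k+1) − s_k) − t_k = 0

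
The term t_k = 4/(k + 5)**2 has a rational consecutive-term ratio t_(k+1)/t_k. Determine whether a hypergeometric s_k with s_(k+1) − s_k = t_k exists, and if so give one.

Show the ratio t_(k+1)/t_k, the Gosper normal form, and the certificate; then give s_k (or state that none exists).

r(k) = (k + 5)**2/(k + 6)**2 after simplifying.
So A=k**2 + 10*k + 25 and B=k**2 + 12*k + 36, with C=1.
Set up (k**2 + 10*k + 25)·f(k+1) − (k**2 + 10*k + 25)·f(k) − (1) = 0.
d = 0 from the (2,2,0) case.
Write f(k) = c0. Then LHS − RHS = -1, requiring -1 = 0: contradictory. No certificate.

no hypergeometric antidifference exists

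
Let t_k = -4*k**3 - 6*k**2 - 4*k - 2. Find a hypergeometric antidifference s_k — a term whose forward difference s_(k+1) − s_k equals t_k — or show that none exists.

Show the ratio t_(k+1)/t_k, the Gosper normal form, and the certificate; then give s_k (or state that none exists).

t_(k+1)/t_k = (2*k**3 + 9*k**2 + 14*k + 8)/(2*k**3 + 3*k**2 + 2*k + 1).
Take A(k)=1, B(k)=1, C(k)=k**3 + 3*k**2/2 + k + 1/2.
f must satisfy (1)·f(k+1) − (1)·f(k) = k**3 + 3*k**2/2 + k + 1/2.
Degrees (0,0,3) ⇒ d ≤ 4.
A polynomial solution: f(k) = k*(k + 1)*(k**2 - k + 1)/4.
Get s_k = R·t_k = -k**4 - k with R(k) = B(k−1)f(k)/C(k) = k*(k**2 - k + 1)/(2*(2*k**2 + k + 1)).
Δs = k**4 - (k + 1)**4 - 1, as required.

s_k = -k**4 - k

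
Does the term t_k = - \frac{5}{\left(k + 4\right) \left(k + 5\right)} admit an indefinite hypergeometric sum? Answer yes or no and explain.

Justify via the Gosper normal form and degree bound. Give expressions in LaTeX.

r(k) = (k + 4)/(k + 6) after simplifying.
Factor: A=k + 4; B=k + 6; C=1.
Set up (k + 4)·f(k+1) − (k + 5)·f(k) − (1) = 0.
From deg A=1, deg B=1, deg C=0: d=1.
Coefficient equations give f(k) = k/4.
Get s_k = R·t_k = -5*k/(4*k + 16) with R(k) = B(k−1)f(k)/C(k) = k*(k + 5)/4.
s_(k+1) − s_k = -5/(k**2 + 9*k + 20) = t_k.

Yes. s_k = - \frac{5 k}{4 k + 16}.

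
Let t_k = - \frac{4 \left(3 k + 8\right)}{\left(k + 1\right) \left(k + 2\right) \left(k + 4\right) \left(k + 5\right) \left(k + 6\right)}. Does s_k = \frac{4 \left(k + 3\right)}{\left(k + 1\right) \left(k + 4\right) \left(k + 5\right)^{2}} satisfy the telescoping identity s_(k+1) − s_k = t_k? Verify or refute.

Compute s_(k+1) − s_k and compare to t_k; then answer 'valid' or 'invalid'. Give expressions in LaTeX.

Invalid: residual \frac{8 \left(4 k^{2} + 31 k + 52\right)}{k^{7} + 29 k^{6} + 349 k^{5} + 2243 k^{4} + 8230 k^{3} + 16988 k^{2} + 17880 k + 7200} ≠ 0.

s_(k+1) = 4*(k + 4)/((k + 2)*(k + 5)*(k + 6)**2)
s_(k+1) − s_k = 4*((k + 1)*(k + 4)**2*(k + 5) - (k + 2)*(k + 3)*(k + 6)**2)/((k + 1)*(k + 2)*(k + 4)*(k + 5)**2*(k + 6)**2)
(s_(k+1) − s_k) − t_k = 8*(4*k**2 + 31*k + 52)/(k**7 + 29*k**6 + 349*k**5 + 2243*k**4 + 8230*k**3 + 16988*k**2 + 17880*k + 7200)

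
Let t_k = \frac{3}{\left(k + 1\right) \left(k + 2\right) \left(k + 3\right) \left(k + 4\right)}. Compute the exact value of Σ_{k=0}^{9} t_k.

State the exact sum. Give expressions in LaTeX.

The ratio is (k + 1)/(k + 5).
Gosper form: A/B · C(k+1)/C(k) with A=k + 1, B=k + 5, C=1.
Solve (k + 1)·f(k+1) − (k + 4)·f(k) = 1.
Bound: deg f ≤ 3.
Solving with deg f ≤ 3: f(k) = k*(k**2 + 6*k + 11)/18.
So s_k = (B(k−1)f/C)·t_k = (k*(k + 4)*(k**2 + 6*k + 11)/18)·t_k = k*(k**2 + 6*k + 11)/(6*(k + 1)*(k + 2)*(k + 3)).
Δs = 3/(k**4 + 10*k**3 + 35*k**2 + 50*k + 24), as required.
Sum = s_(10) − s_(0); s_(10) = 95/572, s_(0) = 0 ⇒ 95/572.

Σ = 95/572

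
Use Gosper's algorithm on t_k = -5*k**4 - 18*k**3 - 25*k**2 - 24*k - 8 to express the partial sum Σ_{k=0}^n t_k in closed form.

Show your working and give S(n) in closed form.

S(n) = -n**5 - 7*n**4 - 19*n**3 - 29*n**2 - 24*n - 8

Step 1: r(k) = (5*k**4 + 38*k**3 + 109*k**2 + 148*k + 80)/(5*k**4 + 18*k**3 + 25*k**2 + 24*k + 8).
Factor: A=1; B=1; C=k**4 + 18*k**3/5 + 5*k**2 + 24*k/5 + 8/5.
Key eq: (1)·f(k+1) = (1)·f(k) + (k**4 + 18*k**3/5 + 5*k**2 + 24*k/5 + 8/5).
d = 5 from the (0,0,4) case.
A polynomial solution: f(k) = k**2*(k**3 + 2*k**2 + k + 4)/5.
Get s_k = R·t_k = k**2*(-k**3 - 2*k**2 - k - 4) with R(k) = B(k−1)f(k)/C(k) = k**2*(k**3 + 2*k**2 + k + 4)/(5*k**4 + 18*k**3 + 25*k**2 + 24*k + 8).
s_(k+1) − s_k = -5*k**4 - 18*k**3 - 25*k**2 - 24*k - 8 = t_k.
Telescope: S(n) = s_(n+1) − s_(0) = -n**5 - 7*n**4 - 19*n**3 - 29*n**2 - 24*n - 8 − (0) = -n**5 - 7*n**4 - 19*n**3 - 29*n**2 - 24*n - 8.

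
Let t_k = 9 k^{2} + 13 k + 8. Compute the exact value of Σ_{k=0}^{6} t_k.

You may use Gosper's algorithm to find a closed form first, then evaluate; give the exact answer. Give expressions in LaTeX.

Σ = 1148

Ratio r(k) = (9*k**2 + 31*k + 30)/(9*k**2 + 13*k + 8).
Gosper form: A/B · C(k+1)/C(k) with A=1, B=1, C=k**2 + 13*k/9 + 8/9.
Need (1)·f(k+1) − (1)·f(k) = k**2 + 13*k/9 + 8/9.
Bound: deg f ≤ 3.
Solving with deg f ≤ 3: f(k) = k*(3*k**2 + 2*k + 3)/9.
So s_k = (B(k−1)f/C)·t_k = (k*(3*k**2 + 2*k + 3)/(9*k**2 + 13*k + 8))·t_k = k*(3*k**2 + 2*k + 3).
Check: Δs_k = 9*k**2 + 13*k + 8. ✓
Σ_(k=0)^(6) t_k = s_(7) − s_(0) = 1148 − (0) = 1148.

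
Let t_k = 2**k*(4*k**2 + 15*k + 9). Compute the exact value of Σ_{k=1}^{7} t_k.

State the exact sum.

t_(k+1)/t_k = 2*(4*k**2 + 23*k + 28)/(4*k**2 + 15*k + 9).
Normal form (A,B,C) = (2, 1, k**2 + 15*k/4 + 9/4).
Need (2)·f(k+1) − (1)·f(k) = k**2 + 15*k/4 + 9/4.
Bound: deg f ≤ 2.
Solve for f: f(k) = (4*k**2 - k + 3)/4 (degree 2 ≤ 2).
R(k) = B(k−1)·f(k)/C(k) = (4*k**2 - k + 3)/((k + 3)*(4*k + 3)); s_k = R·t_k = 2**k*(4*k**2 - k + 3).
Check: Δs_k = 2**k*(4*k**2 + 15*k + 9). ✓
Σ_(k=1)^(7) t_k = s_(8) − s_(1) = 64256 − (12) = 64244.

Σ = 64244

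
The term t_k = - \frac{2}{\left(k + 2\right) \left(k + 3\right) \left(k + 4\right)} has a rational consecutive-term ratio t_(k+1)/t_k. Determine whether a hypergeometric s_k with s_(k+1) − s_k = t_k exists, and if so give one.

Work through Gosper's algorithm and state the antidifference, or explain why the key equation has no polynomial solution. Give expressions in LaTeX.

Step 1: r(k) = (k + 2)/(k + 5).
A = k + 2, B = k + 5, C = 1.
Solve (k + 2)·f(k+1) − (k + 4)·f(k) = 1.
Degrees (1,1,0) ⇒ d ≤ 2.
Solve for f: f(k) = k*(k + 5)/12 (degree 2 ≤ 2).
R(k) = B(k−1)·f(k)/C(k) = k*(k + 4)*(k + 5)/12; s_k = R·t_k = k*(-k - 5)/(6*(k + 2)*(k + 3)).
Check: Δs_k = -2/(k**3 + 9*k**2 + 26*k + 24). ✓

s_k = \frac{k \left(- k - 5\right)}{6 \left(k + 2\right) \left(k + 3\right)}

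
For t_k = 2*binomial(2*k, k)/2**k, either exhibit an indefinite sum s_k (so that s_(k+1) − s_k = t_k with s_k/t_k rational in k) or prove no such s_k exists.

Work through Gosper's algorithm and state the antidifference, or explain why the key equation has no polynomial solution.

none (Gosper's algorithm certifies no s_k)

Step 1: r(k) = (2*k + 1)/(k + 1).
Factor: A=2*k + 1; B=k + 1; C=1.
f must satisfy (2*k + 1)·f(k+1) − (k)·f(k) = 1.
From deg A=1, deg B=1, deg C=0: d=-1.
d = -1 < 0 ⇒ no nonzero polynomial f; not summable.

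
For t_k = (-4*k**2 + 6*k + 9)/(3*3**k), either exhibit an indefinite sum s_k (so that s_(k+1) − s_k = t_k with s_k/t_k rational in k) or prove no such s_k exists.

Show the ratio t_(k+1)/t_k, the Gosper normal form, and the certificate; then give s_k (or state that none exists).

s_k = (2*k**2 - k - 4)/3**k

Ratio r(k) = (4*k**2 + 2*k - 11)/(3*(4*k**2 - 6*k - 9)).
A = 1/3, B = 1, C = k**2 - 3*k/2 - 9/4.
f must satisfy (1/3)·f(k+1) − (1)·f(k) = k**2 - 3*k/2 - 9/4.
deg f ≤ 2 (via 0,0,2).
A polynomial solution: f(k) = -3*(2*k**2 - k - 4)/4.
Get s_k = R·t_k = (2*k**2 - k - 4)/3**k with R(k) = B(k−1)f(k)/C(k) = -3*(2*k**2 - k - 4)/(4*k**2 - 6*k - 9).
Δs = (-4*k**2 + 6*k + 9)/(3*3**k), as required.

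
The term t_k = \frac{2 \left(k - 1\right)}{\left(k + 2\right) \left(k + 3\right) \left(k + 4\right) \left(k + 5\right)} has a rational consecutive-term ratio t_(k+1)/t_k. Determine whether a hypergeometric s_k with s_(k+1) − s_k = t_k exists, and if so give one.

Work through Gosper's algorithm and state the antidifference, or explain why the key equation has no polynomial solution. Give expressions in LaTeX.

Ratio r(k) = k*(k + 2)/((k - 1)*(k + 6)).
Gosper form: A/B · C(k+1)/C(k) with A=k + 2, B=k + 6, C=k - 1.
Solve (k + 2)·f(k+1) − (k + 5)·f(k) = k - 1.
From deg A=1, deg B=1, deg C=1: d=3.
Solve for f: f(k) = -k/2 (degree 1 ≤ 3).
Certificate R = B(k−1)f/C = -k*(k + 5)/(2*(k - 1)) gives s_k = -k/((k + 2)*(k + 3)*(k + 4)).
s_(k+1) − s_k = 2*(k - 1)/(k**4 + 14*k**3 + 71*k**2 + 154*k + 120) = t_k.

s_k = - \frac{k}{\left(k + 2\right) \left(k + 3\right) \left(k + 4\right)}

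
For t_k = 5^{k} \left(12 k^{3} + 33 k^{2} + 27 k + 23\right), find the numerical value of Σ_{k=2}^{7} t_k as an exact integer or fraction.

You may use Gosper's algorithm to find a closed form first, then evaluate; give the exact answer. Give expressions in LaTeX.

Σ = 535155750

Step 1: r(k) = 5*(12*k**3 + 69*k**2 + 129*k + 95)/(12*k**3 + 33*k**2 + 27*k + 23).
Normal form (A,B,C) = (5, 1, k**3 + 11*k**2/4 + 9*k/4 + 23/12).
Set up (5)·f(k+1) − (1)·f(k) − (k**3 + 11*k**2/4 + 9*k/4 + 23/12) = 0.
d = 3 from the (0,0,3) case.
Coefficient equations give f(k) = (3*k**3 - 3*k**2 + 3*k + 2)/12.
R(k) = B(k−1)·f(k)/C(k) = (3*k**3 - 3*k**2 + 3*k + 2)/(12*k**3 + 33*k**2 + 27*k + 23); s_k = R·t_k = 5**k*(3*k**3 - 3*k**2 + 3*k + 2).
s_(k+1) − s_k = 5**k*(12*k**3 + 33*k**2 + 27*k + 23) = t_k.
Evaluate s at k=8 and k=2: 535156250 and 500; difference 535155750.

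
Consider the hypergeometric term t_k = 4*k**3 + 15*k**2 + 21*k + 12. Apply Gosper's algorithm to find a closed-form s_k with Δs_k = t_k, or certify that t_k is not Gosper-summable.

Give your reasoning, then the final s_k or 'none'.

Compute t_(k+1)/t_k: get (4*k**3 + 27*k**2 + 63*k + 52)/(4*k**3 + 15*k**2 + 21*k + 12).
So A=1 and B=1, with C=k**3 + 15*k**2/4 + 21*k/4 + 3.
f must satisfy (1)·f(k+1) − (1)·f(k) = k**3 + 15*k**2/4 + 21*k/4 + 3.
Degrees (0,0,3) ⇒ d ≤ 4.
Solve for f: f(k) = k*(k + 2)*(k**2 + k + 2)/4 (degree 4 ≤ 4).
R(k) = B(k−1)·f(k)/C(k) = k*(k + 2)*(k**2 + k + 2)/(4*k**3 + 15*k**2 + 21*k + 12); s_k = R·t_k = k*(k**3 + 3*k**2 + 4*k + 4).
Verify: 4*k**3 + 15*k**2 + 21*k + 12 matches t_k.

s_k = k*(k**3 + 3*k**2 + 4*k + 4)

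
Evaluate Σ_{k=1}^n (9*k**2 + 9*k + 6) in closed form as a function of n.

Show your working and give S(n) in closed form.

The ratio is (3*k**2 + 9*k + 8)/(3*k**2 + 3*k + 2).
Normal form (A,B,C) = (1, 1, k**2 + k + 2/3).
Set up (1)·f(k+1) − (1)·f(k) − (k**2 + k + 2/3) = 0.
From deg A=0, deg B=0, deg C=2: d=3.
A polynomial solution: f(k) = k*(k**2 + 1)/3.
Certificate R = B(k−1)f/C = k*(k**2 + 1)/(3*k**2 + 3*k + 2) gives s_k = 3*k*(k**2 + 1).
Verify: 9*k**2 + 9*k + 6 matches t_k.
s_(n+1) = 3*n**3 + 9*n**2 + 12*n + 6 and s_(1) = 6, so S(n) = 3*n*(n**2 + 3*n + 4).

S(n) = 3*n*(n**2 + 3*n + 4)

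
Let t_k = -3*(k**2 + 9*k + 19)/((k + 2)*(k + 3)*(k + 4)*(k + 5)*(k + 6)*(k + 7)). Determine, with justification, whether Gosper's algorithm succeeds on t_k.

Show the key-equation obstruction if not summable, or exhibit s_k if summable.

Yes. s_k = k*(-k**2 - 12*k - 44)/(48*(k**3 + 12*k**2 + 44*k + 48)).

The ratio is (k + 2)*(9*k + (k + 1)**2 + 28)/((k + 8)*(k**2 + 9*k + 19)).
So A=k + 2 and B=k + 8, with C=k**2 + 9*k + 19.
Solve (k + 2)·f(k+1) − (k + 7)·f(k) = k**2 + 9*k + 19.
From deg A=1, deg B=1, deg C=2: d=5.
A polynomial solution: f(k) = k*(k + 3)*(k + 5)*(k**2 + 12*k + 44)/144.
Get s_k = R·t_k = k*(-k**2 - 12*k - 44)/(48*(k**3 + 12*k**2 + 44*k + 48)) with R(k) = B(k−1)f(k)/C(k) = k*(k + 3)*(k + 5)*(k + 7)*(k**2 + 12*k + 44)/(144*(k**2 + 9*k + 19)).
Δs = 3*(-k**2 - 9*k - 19)/(k**6 + 27*k**5 + 295*k**4 + 1665*k**3 + 5104*k**2 + 8028*k + 5040), as required.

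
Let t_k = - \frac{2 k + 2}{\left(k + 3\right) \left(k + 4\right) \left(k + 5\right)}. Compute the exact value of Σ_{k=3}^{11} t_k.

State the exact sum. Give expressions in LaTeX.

Σ = -17/140

Step 1: r(k) = (k + 2)*(k + 3)/((k + 1)*(k + 6)).
So A=k + 3 and B=k + 6, with C=k + 1.
Set up (k + 3)·f(k+1) − (k + 5)·f(k) − (k + 1) = 0.
Bound: deg f ≤ 2.
Solve for f: f(k) = k*(k + 1)/6 (degree 2 ≤ 2).
Get s_k = R·t_k = -k*(k + 1)/(3*(k + 3)*(k + 4)) with R(k) = B(k−1)f(k)/C(k) = k*(k + 5)/6.
s_(k+1) − s_k = 2*(-k - 1)/(k**3 + 12*k**2 + 47*k + 60) = t_k.
Telescoping: Σ = s_(12) − s_(3) = -13/60 − (-2/21) = -17/140.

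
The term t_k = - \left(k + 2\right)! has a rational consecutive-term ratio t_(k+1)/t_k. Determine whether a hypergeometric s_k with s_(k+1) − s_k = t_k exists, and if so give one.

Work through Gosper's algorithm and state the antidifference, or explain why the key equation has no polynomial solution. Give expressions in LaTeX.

Step 1: r(k) = k + 3.
A = k + 3, B = 1, C = 1.
f must satisfy (k + 3)·f(k+1) − (1)·f(k) = 1.
d = -1 from the (1,0,0) case.
d = -1 < 0 ⇒ no nonzero polynomial f; not summable.

no hypergeometric antidifference exists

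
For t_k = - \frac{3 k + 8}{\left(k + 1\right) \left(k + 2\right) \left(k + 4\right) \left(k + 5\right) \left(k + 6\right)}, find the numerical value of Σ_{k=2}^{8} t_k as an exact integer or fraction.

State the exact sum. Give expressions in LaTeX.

t_(k+1)/t_k = (k + 1)*(k + 4)*(3*k + 11)/((k + 3)*(k + 7)*(3*k + 8)).
Normal form (A,B,C) = (k + 1, k + 7, k**2 + 17*k/3 + 8).
Set up (k + 1)·f(k+1) − (k + 6)·f(k) − (k**2 + 17*k/3 + 8) = 0.
Degrees (1,1,2) ⇒ d ≤ 5.
Match coefficients ⇒ f(k) = k*(k + 2)*(k + 3)*(k**2 + 10*k + 29)/60.
Then R = B(k−1)f/C = k*(k + 2)*(k + 6)*(k**2 + 10*k + 29)/(20*(3*k + 8)), so s_k = R(k)·t_k = k*(-k**2 - 10*k - 29)/(20*(k**3 + 10*k**2 + 29*k + 20)).
Verify: (-3*k - 8)/(k**5 + 18*k**4 + 121*k**3 + 372*k**2 + 508*k + 240) matches t_k.
Evaluate s at k=9 and k=2: -9/182 and -53/1260; difference -121/16380.

Σ = -121/16380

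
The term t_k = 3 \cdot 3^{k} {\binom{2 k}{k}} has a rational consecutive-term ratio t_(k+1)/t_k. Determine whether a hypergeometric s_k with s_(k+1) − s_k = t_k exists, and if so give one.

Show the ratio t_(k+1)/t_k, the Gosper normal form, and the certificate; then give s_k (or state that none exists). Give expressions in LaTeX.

no hypergeometric antidifference exists

t_(k+1)/t_k = 6*(2*k + 1)/(k + 1).
Factor: A=12*k + 6; B=k + 1; C=1.
f must satisfy (12*k + 6)·f(k+1) − (k)·f(k) = 1.
Degrees (1,1,0) ⇒ d ≤ -1.
Bound -1 < 0, so the key equation has no polynomial solution.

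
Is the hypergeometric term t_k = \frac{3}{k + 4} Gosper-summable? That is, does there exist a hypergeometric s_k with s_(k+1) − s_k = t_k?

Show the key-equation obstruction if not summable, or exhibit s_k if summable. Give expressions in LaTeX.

No — the linear system for f has no solution.

Compute t_(k+1)/t_k: get (k + 4)/(k + 5).
Normal form (A,B,C) = (k + 4, k + 5, 1).
Need (k + 4)·f(k+1) − (k + 4)·f(k) = 1.
deg f ≤ 0 (via 1,1,0).
f = c0 ⇒ A·f(k+1) − B(k−1)·f(k) − C = -1. The system {-1 = 0} is inconsistent; no antidifference.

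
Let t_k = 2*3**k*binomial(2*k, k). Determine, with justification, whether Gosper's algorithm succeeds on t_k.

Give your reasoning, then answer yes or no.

The ratio is 6*(2*k + 1)/(k + 1).
Gosper form: A/B · C(k+1)/C(k) with A=12*k + 6, B=k + 1, C=1.
Set up (12*k + 6)·f(k+1) − (k)·f(k) − (1) = 0.
deg f ≤ -1 (via 1,1,0).
Bound -1 < 0, so the key equation has no polynomial solution.

No — negative degree bound, so no certificate f.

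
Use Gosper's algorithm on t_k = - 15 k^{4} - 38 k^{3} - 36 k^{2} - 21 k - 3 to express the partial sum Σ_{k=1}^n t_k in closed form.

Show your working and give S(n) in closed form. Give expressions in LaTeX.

S(n) = n \left(- 3 n^{4} - 17 n^{3} - 36 n^{2} - 38 n - 19\right)

Ratio r(k) = (15*k**4 + 98*k**3 + 240*k**2 + 267*k + 113)/(15*k**4 + 38*k**3 + 36*k**2 + 21*k + 3).
Normal form (A,B,C) = (1, 1, k**4 + 38*k**3/15 + 12*k**2/5 + 7*k/5 + 1/5).
Key eq: (1)·f(k+1) = (1)·f(k) + (k**4 + 38*k**3/15 + 12*k**2/5 + 7*k/5 + 1/5).
Degrees (0,0,4) ⇒ d ≤ 5.
Match coefficients ⇒ f(k) = k*(3*k**4 + 2*k**3 - 2*k**2 + 2*k - 2)/15.
Then R = B(k−1)f/C = k*(3*k**4 + 2*k**3 - 2*k**2 + 2*k - 2)/(15*k**4 + 38*k**3 + 36*k**2 + 21*k + 3), so s_k = R(k)·t_k = k*(-3*k**4 - 2*k**3 + 2*k**2 - 2*k + 2).
Check: Δs_k = -15*k**4 - 38*k**3 - 36*k**2 - 21*k - 3. ✓
Telescope: S(n) = s_(n+1) − s_(1) = -3*n**5 - 17*n**4 - 36*n**3 - 38*n**2 - 19*n - 3 − (-3) = n*(-3*n**4 - 17*n**3 - 36*n**2 - 38*n - 19).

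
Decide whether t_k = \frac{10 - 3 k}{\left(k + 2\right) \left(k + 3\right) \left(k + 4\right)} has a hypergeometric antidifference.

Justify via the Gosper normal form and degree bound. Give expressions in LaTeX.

t_(k+1)/t_k = (k + 2)*(3*k - 7)/((k + 5)*(3*k - 10)).
Gosper form: A/B · C(k+1)/C(k) with A=k + 2, B=k + 5, C=k - 10/3.
Set up (k + 2)·f(k+1) − (k + 4)·f(k) − (k - 10/3) = 0.
deg f ≤ 2 (via 1,1,1).
Solving with deg f ≤ 2: f(k) = -k*(k + 14)/9.
Get s_k = R·t_k = k*(k + 14)/(3*(k + 2)*(k + 3)) with R(k) = B(k−1)f(k)/C(k) = -k*(k + 4)*(k + 14)/(3*(3*k - 10)).
Check: Δs_k = (10 - 3*k)/(k**3 + 9*k**2 + 26*k + 24). ✓

Yes. s_k = \frac{k \left(k + 14\right)}{3 \left(k + 2\right) \left(k + 3\right)}.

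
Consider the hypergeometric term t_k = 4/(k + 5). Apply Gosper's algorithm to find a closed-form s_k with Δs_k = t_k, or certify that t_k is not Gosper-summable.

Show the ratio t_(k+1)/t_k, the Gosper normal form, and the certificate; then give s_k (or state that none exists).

none (Gosper's algorithm certifies no s_k)

Step 1: r(k) = (k + 5)/(k + 6).
Take A(k)=k + 5, B(k)=k + 6, C(k)=1.
f must satisfy (k + 5)·f(k+1) − (k + 5)·f(k) = 1.
Bound: deg f ≤ 0.
f = c0 ⇒ A·f(k+1) − B(k−1)·f(k) − C = -1. The system {-1 = 0} is inconsistent; no antidifference.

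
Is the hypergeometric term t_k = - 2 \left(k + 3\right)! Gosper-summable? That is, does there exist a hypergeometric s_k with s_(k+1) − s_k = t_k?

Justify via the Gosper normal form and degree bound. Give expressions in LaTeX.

No — t_k has no hypergeometric antidifference.

r(k) = k + 4 after simplifying.
Normal form (A,B,C) = (k + 4, 1, 1).
Set up (k + 4)·f(k+1) − (1)·f(k) − (1) = 0.
From deg A=1, deg B=0, deg C=0: d=-1.
d = -1 < 0 ⇒ no nonzero polynomial f; not summable.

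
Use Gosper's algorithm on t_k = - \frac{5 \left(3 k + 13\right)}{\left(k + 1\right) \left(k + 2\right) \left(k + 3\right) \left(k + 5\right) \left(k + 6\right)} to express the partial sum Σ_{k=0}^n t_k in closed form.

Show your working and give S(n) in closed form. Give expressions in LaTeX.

r(k) = (k + 1)*(k + 5)*(3*k + 16)/((k + 4)*(k + 7)*(3*k + 13)) after simplifying.
Factor: A=k + 1; B=k + 7; C=k**2 + 25*k/3 + 52/3.
Key eq: (k + 1)·f(k+1) = (k + 6)·f(k) + (k**2 + 25*k/3 + 52/3).
deg f ≤ 5 (via 1,1,2).
A polynomial solution: f(k) = k*(k + 3)*(k + 4)*(k**2 + 8*k + 17)/30.
Get s_k = R·t_k = k*(-k**2 - 8*k - 17)/(2*(k**3 + 8*k**2 + 17*k + 10)) with R(k) = B(k−1)f(k)/C(k) = k*(k + 3)*(k + 6)*(k**2 + 8*k + 17)/(10*(3*k + 13)).
Verify: 5*(-3*k - 13)/(k**5 + 17*k**4 + 107*k**3 + 307*k**2 + 396*k + 180) matches t_k.
Σ_(k=0)^n t_k = s_(n+1) − s_(0) = ((-n**3 - 11*n**2 - 36*n - 26)/(2*(n**3 + 11*n**2 + 36*n + 36))) − (0), i.e. (-n**3 - 11*n**2 - 36*n - 26)/(2*(n**3 + 11*n**2 + 36*n + 36)).

S(n) = \frac{- n^{3} - 11 n^{2} - 36 n - 26}{2 \left(n^{3} + 11 n^{2} + 36 n + 36\right)}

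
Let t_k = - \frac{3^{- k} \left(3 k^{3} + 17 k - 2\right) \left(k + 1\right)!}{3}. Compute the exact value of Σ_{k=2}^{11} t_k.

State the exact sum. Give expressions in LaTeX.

Step 1: r(k) = (k + 2)*(17*k + 3*(k + 1)**3 + 15)/(3*(3*k**3 + 17*k - 2)).
Factor: A=k/3 + 2/3; B=1; C=k**3 + 17*k/3 - 2/3.
Set up (k/3 + 2/3)·f(k+1) − (1)·f(k) − (k**3 + 17*k/3 - 2/3) = 0.
Bound: deg f ≤ 2.
Solving with deg f ≤ 2: f(k) = 3*k**2 - 3*k + 2.
Get s_k = R·t_k = -(3*k**2 - 3*k + 2)*factorial(k + 1)/3**k with R(k) = B(k−1)f(k)/C(k) = 3*(3*k**2 - 3*k + 2)/(3*k**3 + 17*k - 2).
Check: Δs_k = -(3*k**3 + 17*k - 2)*factorial(k + 1)/(3*3**k). ✓
Evaluate s at k=12 and k=2: -10198988800/2187 and -16/3; difference -10198977136/2187.

Σ = -10198977136/2187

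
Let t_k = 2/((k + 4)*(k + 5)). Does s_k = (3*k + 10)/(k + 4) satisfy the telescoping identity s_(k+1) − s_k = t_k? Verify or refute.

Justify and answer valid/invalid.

s_(k+1) = (3*k + 13)/(k + 5)
s_(k+1) − s_k = 2/(k**2 + 9*k + 20)
(s_(k+1) − s_k) − t_k = 0

Valid — Δs_k = t_k.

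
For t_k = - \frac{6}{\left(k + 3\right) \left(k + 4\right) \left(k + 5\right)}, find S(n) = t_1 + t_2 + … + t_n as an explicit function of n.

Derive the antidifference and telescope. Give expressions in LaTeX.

r(k) = (k + 3)/(k + 6) after simplifying.
Factor: A=k + 3; B=k + 6; C=1.
Need (k + 3)·f(k+1) − (k + 5)·f(k) = 1.
From deg A=1, deg B=1, deg C=0: d=2.
Solving with deg f ≤ 2: f(k) = k*(k + 7)/24.
Certificate R = B(k−1)f/C = k*(k + 5)*(k + 7)/24 gives s_k = k*(-k - 7)/(4*(k + 3)*(k + 4)).
Verify: -6/(k**3 + 12*k**2 + 47*k + 60) matches t_k.
Σ_(k=1)^n t_k = s_(n+1) − s_(1) = ((-n**2 - 9*n - 8)/(4*(n**2 + 9*n + 20))) − (-1/10), i.e. 3*n*(-n - 9)/(20*(n**2 + 9*n + 20)).

S(n) = \frac{3 n \left(- n - 9\right)}{20 \left(n^{2} + 9 n + 20\right)}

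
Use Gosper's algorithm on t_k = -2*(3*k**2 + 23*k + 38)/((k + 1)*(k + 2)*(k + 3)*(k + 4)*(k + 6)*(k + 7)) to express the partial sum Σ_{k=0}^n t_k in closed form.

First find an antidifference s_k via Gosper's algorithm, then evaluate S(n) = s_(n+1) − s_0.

Step 1: r(k) = (k + 1)*(k + 6)*(23*k + 3*(k + 1)**2 + 61)/((k + 5)*(k + 8)*(3*k**2 + 23*k + 38)).
Gosper form: A/B · C(k+1)/C(k) with A=k + 1, B=k + 8, C=k**3 + 38*k**2/3 + 51*k + 190/3.
f must satisfy (k + 1)·f(k+1) − (k + 7)·f(k) = k**3 + 38*k**2/3 + 51*k + 190/3.
Bound: deg f ≤ 6.
Solve for f: f(k) = k*(k + 2)*(k + 4)*(k + 5)*(k**2 + 10*k + 27)/54 (degree 6 ≤ 6).
Get s_k = R·t_k = k*(-k**2 - 10*k - 27)/(9*(k**3 + 10*k**2 + 27*k + 18)) with R(k) = B(k−1)f(k)/C(k) = k*(k + 2)*(k + 4)*(k + 7)*(k**2 + 10*k + 27)/(18*(3*k**2 + 23*k + 38)).
s_(k+1) − s_k = 2*(-3*k**2 - 23*k - 38)/(k**6 + 23*k**5 + 207*k**4 + 925*k**3 + 2144*k**2 + 2412*k + 1008) = t_k.
Evaluate: s_(n+1) = (-n**3 - 13*n**2 - 50*n - 38)/(9*(n**3 + 13*n**2 + 50*n + 56)); subtract s_(0) = 0 ⇒ S(n) = (-n**3 - 13*n**2 - 50*n - 38)/(9*(n**3 + 13*n**2 + 50*n + 56)).

S(n) = (-n**3 - 13*n**2 - 50*n - 38)/(9*(n**3 + 13*n**2 + 50*n + 56))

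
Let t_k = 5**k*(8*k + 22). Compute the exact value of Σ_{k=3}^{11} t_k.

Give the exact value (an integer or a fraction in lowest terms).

Σ = 6591795750

r(k) = 5*(4*k + 15)/(4*k + 11) after simplifying.
Take A(k)=5, B(k)=1, C(k)=k + 11/4.
Set up (5)·f(k+1) − (1)·f(k) − (k + 11/4) = 0.
d = 1 from the (0,0,1) case.
Coefficient equations give f(k) = (2*k + 3)/8.
Certificate R = B(k−1)f/C = (2*k + 3)/(2*(4*k + 11)) gives s_k = 5**k*(2*k + 3).
Δs = 5**k*(8*k + 22), as required.
Evaluate s at k=12 and k=3: 6591796875 and 1125; difference 6591795750.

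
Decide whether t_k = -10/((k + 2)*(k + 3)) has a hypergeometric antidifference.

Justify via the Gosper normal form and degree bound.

Yes. s_k = -5*k/(k + 2).

Ratio r(k) = (k + 2)/(k + 4).
Gosper form: A/B · C(k+1)/C(k) with A=k + 2, B=k + 4, C=1.
Set up (k + 2)·f(k+1) − (k + 3)·f(k) − (1) = 0.
deg f ≤ 1 (via 1,1,0).
Solve for f: f(k) = k/2 (degree 1 ≤ 1).
So s_k = (B(k−1)f/C)·t_k = (k*(k + 3)/2)·t_k = -5*k/(k + 2).
Δs = -10/(k**2 + 5*k + 6), as required.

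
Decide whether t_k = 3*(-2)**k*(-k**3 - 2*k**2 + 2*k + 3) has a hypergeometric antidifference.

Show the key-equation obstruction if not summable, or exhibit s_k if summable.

r(k) = 2*(-k**3 - 5*k**2 - 5*k + 2)/(k**3 + 2*k**2 - 2*k - 3) after simplifying.
Gosper form: A/B · C(k+1)/C(k) with A=-2, B=1, C=k**3 + 2*k**2 - 2*k - 3.
f must satisfy (-2)·f(k+1) − (1)·f(k) = k**3 + 2*k**2 - 2*k - 3.
Bound: deg f ≤ 3.
Coefficient equations give f(k) = -(k**3 - 4*k - 1)/3.
Then R = B(k−1)f/C = -(k**3 - 4*k - 1)/(3*(k + 1)*(k**2 + k - 3)), so s_k = R(k)·t_k = (-2)**k*(k**3 - 4*k - 1).
Verify: (-2)**k*(-k**3 + 12*k - 2*(k + 1)**3 + 11) matches t_k.

Yes. s_k = (-2)**k*(k**3 - 4*k - 1).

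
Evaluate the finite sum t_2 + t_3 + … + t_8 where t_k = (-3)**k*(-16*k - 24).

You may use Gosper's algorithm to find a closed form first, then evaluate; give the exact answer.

t_(k+1)/t_k = 3*(-2*k - 5)/(2*k + 3).
Normal form (A,B,C) = (-3, 1, k + 3/2).
Need (-3)·f(k+1) − (1)·f(k) = k + 3/2.
deg f ≤ 1 (via 0,0,1).
Coefficient equations give f(k) = -(4*k + 3)/16.
So s_k = (B(k−1)f/C)·t_k = (-(4*k + 3)/(8*(2*k + 3)))·t_k = (-3)**k*(4*k + 3).
Check: Δs_k = (-3)**k*(-16*k - 24). ✓
Σ_(k=2)^(8) t_k = s_(9) − s_(2) = -767637 − (99) = -767736.

Σ = -767736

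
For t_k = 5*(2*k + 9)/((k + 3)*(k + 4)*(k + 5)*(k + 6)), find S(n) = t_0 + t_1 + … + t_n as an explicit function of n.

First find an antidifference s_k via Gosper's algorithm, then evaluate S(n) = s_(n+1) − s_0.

S(n) = (n**2 + 10*n + 9)/(3*(n**2 + 10*n + 24))

Ratio r(k) = (k + 3)*(2*k + 11)/((k + 7)*(2*k + 9)).
Normal form (A,B,C) = (k + 3, k + 7, k + 9/2).
Key eq: (k + 3)·f(k+1) = (k + 6)·f(k) + (k + 9/2).
Degrees (1,1,1) ⇒ d ≤ 3.
Match coefficients ⇒ f(k) = k*(k + 4)*(k + 8)/30.
R(k) = B(k−1)·f(k)/C(k) = k*(k + 4)*(k + 6)*(k + 8)/(15*(2*k + 9)); s_k = R·t_k = k*(k + 8)/(3*(k**2 + 8*k + 15)).
Check: Δs_k = 5*(2*k + 9)/(k**4 + 18*k**3 + 119*k**2 + 342*k + 360). ✓
Evaluate: s_(n+1) = (n**2 + 10*n + 9)/(3*(n**2 + 10*n + 24)); subtract s_(0) = 0 ⇒ S(n) = (n**2 + 10*n + 9)/(3*(n**2 + 10*n + 24)).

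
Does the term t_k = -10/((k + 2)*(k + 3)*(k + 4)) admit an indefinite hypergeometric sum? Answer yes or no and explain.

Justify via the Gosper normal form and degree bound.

r(k) = (k + 2)/(k + 5) after simplifying.
A = k + 2, B = k + 5, C = 1.
Set up (k + 2)·f(k+1) − (k + 4)·f(k) − (1) = 0.
Bound: deg f ≤ 2.
A polynomial solution: f(k) = k*(k + 5)/12.
Get s_k = R·t_k = 5*k*(-k - 5)/(6*(k + 2)*(k + 3)) with R(k) = B(k−1)f(k)/C(k) = k*(k + 4)*(k + 5)/12.
Verify: -10/(k**3 + 9*k**2 + 26*k + 24) matches t_k.

Yes. s_k = 5*k*(-k - 5)/(6*(k + 2)*(k + 3)).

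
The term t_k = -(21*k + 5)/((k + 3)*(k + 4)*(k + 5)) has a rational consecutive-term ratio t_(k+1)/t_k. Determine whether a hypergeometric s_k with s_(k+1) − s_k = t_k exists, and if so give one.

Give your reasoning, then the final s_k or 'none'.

r(k) = (k + 3)*(21*k + 26)/((k + 6)*(21*k + 5)) after simplifying.
Normal form (A,B,C) = (k + 3, k + 6, k + 5/21).
f must satisfy (k + 3)·f(k+1) − (k + 5)·f(k) = k + 5/21.
d = 2 from the (1,1,1) case.
Coefficient equations give f(k) = k*(17*k - 7)/126.
Get s_k = R·t_k = k*(7 - 17*k)/(6*(k + 3)*(k + 4)) with R(k) = B(k−1)f(k)/C(k) = k*(k + 5)*(17*k - 7)/(6*(21*k + 5)).
Verify: (-21*k - 5)/(k**3 + 12*k**2 + 47*k + 60) matches t_k.

s_k = k*(7 - 17*k)/(6*(k + 3)*(k + 4))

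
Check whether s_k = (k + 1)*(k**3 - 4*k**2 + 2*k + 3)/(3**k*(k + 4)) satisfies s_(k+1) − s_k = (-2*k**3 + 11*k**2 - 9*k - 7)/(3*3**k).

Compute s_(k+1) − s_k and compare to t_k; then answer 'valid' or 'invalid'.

Invalid: residual (2*k**4 - 47*k**2 + 49*k + 37)/(3**k*(k**2 + 9*k + 20)) ≠ 0.

s_(k+1) = (k**4 + k**3 - 5*k**2 - 4*k + 4)/(3*3**k*(k + 5))
s_(k+1) − s_k = (-2*k**5 - k**4 + 50*k**3 - 9*k**2 - 96*k - 29)/(3*3**k*(k**2 + 9*k + 20))
(s_(k+1) − s_k) − t_k = (2*k**4 - 47*k**2 + 49*k + 37)/(3**k*(k**2 + 9*k + 20))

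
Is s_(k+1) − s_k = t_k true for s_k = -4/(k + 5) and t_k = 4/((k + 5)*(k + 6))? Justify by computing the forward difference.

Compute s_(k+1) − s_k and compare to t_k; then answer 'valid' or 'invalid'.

s_(k+1) = -4/(k + 6)
s_(k+1) − s_k = 4/((k + 5)*(k + 6))
(s_(k+1) − s_k) − t_k = 0

valid (s_(k+1) − s_k reduces to t_k)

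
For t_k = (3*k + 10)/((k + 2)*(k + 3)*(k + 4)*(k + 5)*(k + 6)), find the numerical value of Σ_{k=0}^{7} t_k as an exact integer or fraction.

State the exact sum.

Σ = 19/780

Compute t_(k+1)/t_k: get (k + 2)*(3*k + 13)/((k + 7)*(3*k + 10)).
Normal form (A,B,C) = (k + 2, k + 7, k + 10/3).
Solve (k + 2)·f(k+1) − (k + 6)·f(k) = k + 10/3.
Degrees (1,1,1) ⇒ d ≤ 4.
Solve for f: f(k) = k*(k + 3)*(k**2 + 11*k + 38)/120 (degree 4 ≤ 4).
So s_k = (B(k−1)f/C)·t_k = (k*(k + 3)*(k + 6)*(k**2 + 11*k + 38)/(40*(3*k + 10)))·t_k = k*(k**2 + 11*k + 38)/(40*(k**3 + 11*k**2 + 38*k + 40)).
Δs = (3*k + 10)/(k**5 + 20*k**4 + 155*k**3 + 580*k**2 + 1044*k + 720), as required.
Σ_(k=0)^(7) t_k = s_(8) − s_(0) = 19/780 − (0) = 19/780.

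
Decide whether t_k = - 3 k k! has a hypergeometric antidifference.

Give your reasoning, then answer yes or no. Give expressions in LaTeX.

Ratio r(k) = (k + 1)**2/k.
A = k + 1, B = 1, C = k.
Need (k + 1)·f(k+1) − (1)·f(k) = k.
deg f ≤ 0 (via 1,0,1).
Coefficient equations give f(k) = 1.
Then R = B(k−1)f/C = 1/k, so s_k = R(k)·t_k = -3*factorial(k).
s_(k+1) − s_k = -3*k*factorial(k) = t_k.

Yes. s_k = - 3 k!.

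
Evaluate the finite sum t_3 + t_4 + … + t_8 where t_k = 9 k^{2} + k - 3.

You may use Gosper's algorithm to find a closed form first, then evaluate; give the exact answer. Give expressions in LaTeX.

Σ = 1806

r(k) = (k + 9*(k + 1)**2 - 2)/(9*k**2 + k - 3) after simplifying.
So A=1 and B=1, with C=k**2 + k/9 - 1/3.
Need (1)·f(k+1) − (1)·f(k) = k**2 + k/9 - 1/3.
d = 3 from the (0,0,2) case.
Solving with deg f ≤ 3: f(k) = k*(3*k**2 - 4*k - 2)/9.
So s_k = (B(k−1)f/C)·t_k = (k*(3*k**2 - 4*k - 2)/(9*k**2 + k - 3))·t_k = k*(3*k**2 - 4*k - 2).
s_(k+1) − s_k = 9*k**2 + k - 3 = t_k.
Sum = s_(9) − s_(3); s_(9) = 1845, s_(3) = 39 ⇒ 1806.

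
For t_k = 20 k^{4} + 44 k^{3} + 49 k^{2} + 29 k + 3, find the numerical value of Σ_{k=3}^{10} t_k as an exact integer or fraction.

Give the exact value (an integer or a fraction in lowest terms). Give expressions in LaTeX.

Σ = 659176

r(k) = (20*k**4 + 124*k**3 + 301*k**2 + 339*k + 145)/(20*k**4 + 44*k**3 + 49*k**2 + 29*k + 3) after simplifying.
So A=1 and B=1, with C=k**4 + 11*k**3/5 + 49*k**2/20 + 29*k/20 + 3/20.
Key eq: (1)·f(k+1) = (1)·f(k) + (k**4 + 11*k**3/5 + 49*k**2/20 + 29*k/20 + 3/20).
Bound: deg f ≤ 5.
Match coefficients ⇒ f(k) = k*(4*k**4 + k**3 + k**2 + k - 4)/20.
Certificate R = B(k−1)f/C = k*(4*k**4 + k**3 + k**2 + k - 4)/(20*k**4 + 44*k**3 + 49*k**2 + 29*k + 3) gives s_k = k*(4*k**4 + k**3 + k**2 + k - 4).
Δs = 20*k**4 + 44*k**3 + 49*k**2 + 29*k + 3, as required.
Sum = s_(11) − s_(3); s_(11) = 660253, s_(3) = 1077 ⇒ 659176.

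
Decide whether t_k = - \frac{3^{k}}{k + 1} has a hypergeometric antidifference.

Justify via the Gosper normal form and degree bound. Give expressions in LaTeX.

The ratio is 3*(k + 1)/(k + 2).
Gosper form: A/B · C(k+1)/C(k) with A=3*k + 3, B=k + 2, C=1.
Set up (3*k + 3)·f(k+1) − (k + 1)·f(k) − (1) = 0.
From deg A=1, deg B=1, deg C=0: d=-1.
Negative degree bound (-1): no f exists, t_k not Gosper-summable.

No. Not Gosper-summable.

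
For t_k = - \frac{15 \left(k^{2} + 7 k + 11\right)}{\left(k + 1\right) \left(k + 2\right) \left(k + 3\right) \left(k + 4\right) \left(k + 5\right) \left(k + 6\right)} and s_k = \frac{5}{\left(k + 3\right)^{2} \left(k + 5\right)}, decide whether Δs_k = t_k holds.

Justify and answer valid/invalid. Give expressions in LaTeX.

Invalid: residual \frac{10 \left(4 k^{3} + 42 k^{2} + 140 k + 147\right)}{k^{8} + 28 k^{7} + 334 k^{6} + 2212 k^{5} + 8869 k^{4} + 21952 k^{3} + 32556 k^{2} + 26208 k + 8640} ≠ 0.

s_(k+1) = 5/((k + 4)**2*(k + 6))
s_(k+1) − s_k = 5/((k + 4)**2*(k + 6)) - 5/((k + 3)**2*(k + 5))
(s_(k+1) − s_k) − t_k = 10*(4*k**3 + 42*k**2 + 140*k + 147)/(k**8 + 28*k**7 + 334*k**6 + 2212*k**5 + 8869*k**4 + 21952*k**3 + 32556*k**2 + 26208*k + 8640)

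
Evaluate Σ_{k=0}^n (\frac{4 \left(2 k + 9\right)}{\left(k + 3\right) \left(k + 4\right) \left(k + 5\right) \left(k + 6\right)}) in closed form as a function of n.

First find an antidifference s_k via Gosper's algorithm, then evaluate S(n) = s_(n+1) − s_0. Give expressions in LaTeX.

Step 1: r(k) = (k + 3)*(2*k + 11)/((k + 7)*(2*k + 9)).
So A=k + 3 and B=k + 7, with C=k + 9/2.
Set up (k + 3)·f(k+1) − (k + 6)·f(k) − (k + 9/2) = 0.
From deg A=1, deg B=1, deg C=1: d=3.
Solve for f: f(k) = k*(k + 4)*(k + 8)/30 (degree 3 ≤ 3).
So s_k = (B(k−1)f/C)·t_k = (k*(k + 4)*(k + 6)*(k + 8)/(15*(2*k + 9)))·t_k = 4*k*(k + 8)/(15*(k**2 + 8*k + 15)).
Verify: 4*(2*k + 9)/(k**4 + 18*k**3 + 119*k**2 + 342*k + 360) matches t_k.
Σ_(k=0)^n t_k = s_(n+1) − s_(0) = (4*(n**2 + 10*n + 9)/(15*(n**2 + 10*n + 24))) − (0), i.e. 4*(n**2 + 10*n + 9)/(15*(n**2 + 10*n + 24)).

S(n) = \frac{4 \left(n^{2} + 10 n + 9\right)}{15 \left(n^{2} + 10 n + 24\right)}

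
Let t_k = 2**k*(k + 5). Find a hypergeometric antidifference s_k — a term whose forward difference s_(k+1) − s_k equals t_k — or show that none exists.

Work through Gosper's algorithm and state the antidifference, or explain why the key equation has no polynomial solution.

Ratio r(k) = 2*(k + 6)/(k + 5).
Take A(k)=2, B(k)=1, C(k)=k + 5.
Need (2)·f(k+1) − (1)·f(k) = k + 5.
deg f ≤ 1 (via 0,0,1).
A polynomial solution: f(k) = k + 3.
So s_k = (B(k−1)f/C)·t_k = ((k + 3)/(k + 5))·t_k = 2**k*(k + 3).
Check: Δs_k = 2**k*(k + 5). ✓

s_k = 2**k*(k + 3)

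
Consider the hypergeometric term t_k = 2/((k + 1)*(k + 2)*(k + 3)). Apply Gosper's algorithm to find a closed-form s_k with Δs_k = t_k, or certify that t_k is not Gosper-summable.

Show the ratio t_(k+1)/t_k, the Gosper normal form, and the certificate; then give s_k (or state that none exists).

s_k = k*(k + 3)/(2*(k + 1)*(k + 2))

Compute t_(k+1)/t_k: get (k + 1)/(k + 4).
Take A(k)=k + 1, B(k)=k + 4, C(k)=1.
f must satisfy (k + 1)·f(k+1) − (k + 3)·f(k) = 1.
deg f ≤ 2 (via 1,1,0).
A polynomial solution: f(k) = k*(k + 3)/4.
R(k) = B(k−1)·f(k)/C(k) = k*(k + 3)**2/4; s_k = R·t_k = k*(k + 3)/(2*(k + 1)*(k + 2)).
Δs = 2/(k**3 + 6*k**2 + 11*k + 6), as required.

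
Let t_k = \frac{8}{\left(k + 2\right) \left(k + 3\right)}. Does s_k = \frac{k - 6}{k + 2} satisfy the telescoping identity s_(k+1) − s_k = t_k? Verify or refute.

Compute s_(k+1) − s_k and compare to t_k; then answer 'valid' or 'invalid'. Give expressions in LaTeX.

Valid: the claim telescopes to t_k.

s_(k+1) = (k - 5)/(k + 3)
s_(k+1) − s_k = 8/(k**2 + 5*k + 6)
(s_(k+1) − s_k) − t_k = 0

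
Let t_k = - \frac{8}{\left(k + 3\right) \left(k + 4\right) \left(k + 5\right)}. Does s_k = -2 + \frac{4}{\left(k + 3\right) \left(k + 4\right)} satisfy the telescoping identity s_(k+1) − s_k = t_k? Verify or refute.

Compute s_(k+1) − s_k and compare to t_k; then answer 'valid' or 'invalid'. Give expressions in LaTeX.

s_(k+1) = -2 + 4/((k + 4)*(k + 5))
s_(k+1) − s_k = -8/(k**3 + 12*k**2 + 47*k + 60)
(s_(k+1) − s_k) − t_k = 0

Valid — Δs_k = t_k.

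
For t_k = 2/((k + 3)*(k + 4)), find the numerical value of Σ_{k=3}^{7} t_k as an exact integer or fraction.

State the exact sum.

Σ = 5/33

Compute t_(k+1)/t_k: get (k + 3)/(k + 5).
So A=k + 3 and B=k + 5, with C=1.
Solve (k + 3)·f(k+1) − (k + 4)·f(k) = 1.
d = 1 from the (1,1,0) case.
A polynomial solution: f(k) = k/3.
R(k) = B(k−1)·f(k)/C(k) = k*(k + 4)/3; s_k = R·t_k = 2*k/(3*(k + 3)).
Check: Δs_k = 2/(k**2 + 7*k + 12). ✓
Telescoping: Σ = s_(8) − s_(3) = 16/33 − (1/3) = 5/33.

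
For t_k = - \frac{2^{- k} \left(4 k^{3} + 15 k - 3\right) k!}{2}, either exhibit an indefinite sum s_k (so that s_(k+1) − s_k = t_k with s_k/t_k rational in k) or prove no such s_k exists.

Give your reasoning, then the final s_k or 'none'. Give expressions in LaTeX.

r(k) = (k + 1)*(15*k + 4*(k + 1)**3 + 12)/(2*(4*k**3 + 15*k - 3)) after simplifying.
Take A(k)=k/2 + 1/2, B(k)=1, C(k)=k**3 + 15*k/4 - 3/4.
Key eq: (k/2 + 1/2)·f(k+1) = (1)·f(k) + (k**3 + 15*k/4 - 3/4).
Degrees (1,0,3) ⇒ d ≤ 2.
A polynomial solution: f(k) = (4*k**2 - 4*k + 3)/2.
R(k) = B(k−1)·f(k)/C(k) = 2*(4*k**2 - 4*k + 3)/(4*k**3 + 15*k - 3); s_k = R·t_k = -(4*k**2 - 4*k + 3)*factorial(k)/2**k.
Check: Δs_k = -(4*k**3 + 15*k - 3)*factorial(k)/(2*2**k). ✓

s_k = - 2^{- k} \left(4 k^{2} - 4 k + 3\right) k!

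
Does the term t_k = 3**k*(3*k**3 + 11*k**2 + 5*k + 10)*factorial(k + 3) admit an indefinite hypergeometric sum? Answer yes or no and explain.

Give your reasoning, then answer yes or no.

Yes. s_k = 3**k*(k**2 - 2*k + 2)*factorial(k + 3).

Step 1: r(k) = 3*(3*k**4 + 32*k**3 + 116*k**2 + 173*k + 116)/(3*k**3 + 11*k**2 + 5*k + 10).
Gosper form: A/B · C(k+1)/C(k) with A=3*k + 12, B=1, C=k**3 + 11*k**2/3 + 5*k/3 + 10/3.
Need (3*k + 12)·f(k+1) − (1)·f(k) = k**3 + 11*k**2/3 + 5*k/3 + 10/3.
Degrees (1,0,3) ⇒ d ≤ 2.
Match coefficients ⇒ f(k) = (k**2 - 2*k + 2)/3.
So s_k = (B(k−1)f/C)·t_k = ((k**2 - 2*k + 2)/(3*k**3 + 11*k**2 + 5*k + 10))·t_k = 3**k*(k**2 - 2*k + 2)*factorial(k + 3).
Δs = 3**k*(3*k**3 + 11*k**2 + 5*k + 10)*factorial(k + 3), as required.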